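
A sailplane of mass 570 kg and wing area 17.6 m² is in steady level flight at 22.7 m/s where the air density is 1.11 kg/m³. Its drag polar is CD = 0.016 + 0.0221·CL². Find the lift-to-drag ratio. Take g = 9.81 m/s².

L/D = 25.7

In steady level flight, lift balances weight: W = mg = 570 × 9.81 = 5591.7 N.
q = ½ρv² = ½ × 1.11 × 22.7² = 286 Pa.
CL = 2W/(ρv²S) = 2×5591.7/(1.11×22.7²×17.6) = 1.111.
CD = 0.016 + 0.0221 × 1.111² = 0.04328.
L/D = CL/CD = 1.111 / 0.04328 = 25.7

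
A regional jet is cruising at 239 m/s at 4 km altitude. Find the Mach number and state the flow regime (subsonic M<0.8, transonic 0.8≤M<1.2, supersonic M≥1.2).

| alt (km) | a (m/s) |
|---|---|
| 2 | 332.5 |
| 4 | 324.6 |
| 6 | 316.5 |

At 4 km, from the table: a = 324.6 m/s.
M = v/a = 239 / 324.6 = 0.736
M = 0.736 → subsonic.

M = 0.736 (subsonic)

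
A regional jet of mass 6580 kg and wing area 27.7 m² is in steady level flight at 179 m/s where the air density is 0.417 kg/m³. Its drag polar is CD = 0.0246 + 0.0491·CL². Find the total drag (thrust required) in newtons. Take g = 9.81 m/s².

D = 5660 N

In steady level flight, lift balances weight: W = mg = 6580 × 9.81 = 64550 N.
q = ½ρv² = ½ × 0.417 × 179² = 6681 Pa.
CL = W/(q·S) = 64550 / (6681 × 27.7) = 0.3488.
CD = 0.0246 + 0.0491 × 0.3488² = 0.03057.
D = q·S·CD = 6681 × 27.7 × 0.03057 = 5658 N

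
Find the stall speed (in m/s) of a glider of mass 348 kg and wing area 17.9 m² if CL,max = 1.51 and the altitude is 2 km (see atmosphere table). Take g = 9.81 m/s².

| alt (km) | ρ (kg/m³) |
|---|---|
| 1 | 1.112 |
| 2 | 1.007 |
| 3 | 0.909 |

At 2 km, from the table: ρ = 1.007 kg/m³.
At stall, lift equals weight: L = W = m·g = 348 × 9.81 = 3414 N.
From L = ½ρV²S·CL,max = W: V_stall = √(2W/(ρSCL,max)) = √(2·3414/(1.007·17.9·1.51))
V_stall = √250.9 = 15.8 m/s

V_stall = 15.8 m/s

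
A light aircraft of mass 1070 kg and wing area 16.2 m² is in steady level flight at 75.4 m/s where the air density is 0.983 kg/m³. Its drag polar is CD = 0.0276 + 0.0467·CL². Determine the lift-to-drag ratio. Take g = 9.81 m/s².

L/D = 7.7

Weight W = mg = 1070 × 9.81 = 10497 N; in level flight L = W.
q = ½ρv² = ½ × 0.983 × 75.4² = 2794 Pa.
CL = 2W/(ρv²S) = 2×10497/(0.983×75.4²×16.2) = 0.2319.
CD = 0.0276 + 0.0467 × 0.2319² = 0.03011.
L/D = CL/CD = 0.2319 / 0.03011 = 7.7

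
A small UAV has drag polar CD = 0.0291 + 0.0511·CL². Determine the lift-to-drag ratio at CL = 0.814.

CD = 0.0291 + 0.0511 × 0.814² = 0.06296
L/D = CL/CD = 0.814 / 0.06296 = 12.9

L/D = 12.9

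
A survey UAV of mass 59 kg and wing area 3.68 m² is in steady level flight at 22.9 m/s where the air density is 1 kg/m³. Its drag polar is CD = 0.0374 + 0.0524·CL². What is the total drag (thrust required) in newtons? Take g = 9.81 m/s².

Weight W = mg = 59 × 9.81 = 578.79 N; in level flight L = W.
q = ½ρv² = ½ × 1 × 22.9² = 262.2 Pa.
Required CL = L/(qS) = 578.79/(262.2·3.68) = 0.5998.
CD = 0.0374 + 0.0524 × 0.5998² = 0.05625.
D = q·S·CD = 262.2 × 3.68 × 0.05625 = 54.28 N

D = 54.3 N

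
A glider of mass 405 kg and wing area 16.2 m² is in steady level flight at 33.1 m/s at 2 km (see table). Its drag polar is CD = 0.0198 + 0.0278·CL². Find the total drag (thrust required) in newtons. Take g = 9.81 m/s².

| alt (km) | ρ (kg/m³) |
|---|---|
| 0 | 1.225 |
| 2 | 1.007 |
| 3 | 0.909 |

D = 226 N

At 2 km, from the table: ρ = 1.007 kg/m³.
Level flight ⇒ L = W = m·g = 405 × 9.81 = 3973.1 N.
q = ½ρv² = ½ × 1.007 × 33.1² = 551.6 Pa.
CL = W/(q·S) = 3973.1 / (551.6 × 16.2) = 0.4446.
CD = 0.0198 + 0.0278 × 0.4446² = 0.02529.
D = q·S·CD = 551.6 × 16.2 × 0.02529 = 226 N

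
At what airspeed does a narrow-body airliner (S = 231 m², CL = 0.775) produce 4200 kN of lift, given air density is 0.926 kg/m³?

v = 225 m/s

L = ½ρv²S·CL ⇒ v = √(2L/(ρ·S·CL))
v = √(2 × 4.2×10^6 / (0.926 × 231 × 0.775)) = √50670 = 225 m/s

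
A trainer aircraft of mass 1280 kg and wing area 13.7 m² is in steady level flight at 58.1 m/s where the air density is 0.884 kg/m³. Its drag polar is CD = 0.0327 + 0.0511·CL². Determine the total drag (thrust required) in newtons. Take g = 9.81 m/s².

In steady level flight, lift balances weight: W = mg = 1280 × 9.81 = 12557 N.
Dynamic pressure q = 0.5 × 0.884 × 58.1² = 1492 Pa.
Required CL = L/(qS) = 12557/(1492·13.7) = 0.6143.
CD = 0.0327 + 0.0511 × 0.6143² = 0.05198.
D = q·S·CD = 1492 × 13.7 × 0.05198 = 1063 N

D = 1060 N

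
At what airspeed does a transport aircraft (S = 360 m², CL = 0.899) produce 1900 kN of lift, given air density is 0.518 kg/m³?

v = 151 m/s

L = ½ρv²S·CL ⇒ v = √(2L/(ρ·S·CL))
v = √(2 × 1.9×10^6 / (0.518 × 360 × 0.899)) = √22670 = 151 m/s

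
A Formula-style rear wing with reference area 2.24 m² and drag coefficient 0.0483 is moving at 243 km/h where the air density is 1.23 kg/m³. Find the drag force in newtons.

D = 303 N

Convert speed: v = 243 km/h ÷ 3.6 = 67.5 m/s.
D = ½ρv²S·CD = ½ × 1.23 × 67.5² × 2.24 × 0.0483 = 303 N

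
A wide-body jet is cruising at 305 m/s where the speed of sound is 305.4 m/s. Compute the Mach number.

M = v/a = 305 / 305.4 = 0.999

M = 0.999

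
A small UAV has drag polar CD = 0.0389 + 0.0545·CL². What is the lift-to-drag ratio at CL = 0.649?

CD = 0.0389 + 0.0545 × 0.649² = 0.06186
L/D = CL/CD = 0.649 / 0.06186 = 10.5

L/D = 10.5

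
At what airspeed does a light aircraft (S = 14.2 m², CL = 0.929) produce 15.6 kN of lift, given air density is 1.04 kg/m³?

v = 47.7 m/s

L = ½ρv²S·CL ⇒ v = √(2L/(ρ·S·CL))
v = √(2 × 15600 / (1.04 × 14.2 × 0.929)) = √2274 = 47.7 m/s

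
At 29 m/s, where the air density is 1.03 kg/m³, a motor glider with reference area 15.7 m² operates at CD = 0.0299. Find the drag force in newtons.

Dynamic pressure q = ½ρv² = ½ × 1.03 × 29² = 433.1 Pa.
D = q·S·CD = 433.1 × 15.7 × 0.0299 = 203 N

D = 203 N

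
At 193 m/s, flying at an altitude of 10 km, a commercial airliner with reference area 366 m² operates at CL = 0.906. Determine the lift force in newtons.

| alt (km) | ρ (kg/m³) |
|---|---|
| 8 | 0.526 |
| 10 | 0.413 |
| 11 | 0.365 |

L = 2.55×10^6 N

At 10 km, from the table: ρ = 0.413 kg/m³.
L = ½ρv²S·CL = ½ × 0.413 × 193² × 366 × 0.906 = 2.55×10^6 N ≈ 2550 kN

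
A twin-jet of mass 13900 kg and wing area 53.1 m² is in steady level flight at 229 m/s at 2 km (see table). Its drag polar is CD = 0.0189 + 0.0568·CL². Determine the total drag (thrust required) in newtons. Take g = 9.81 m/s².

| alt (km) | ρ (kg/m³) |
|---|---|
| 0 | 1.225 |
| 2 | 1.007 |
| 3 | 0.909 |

At 2 km, from the table: ρ = 1.007 kg/m³.
Weight W = mg = 13900 × 9.81 = 1.3636×10^5 N; in level flight L = W.
q = ½ρv² = ½ × 1.007 × 229² = 26400 Pa.
CL = W/(q·S) = 1.3636×10^5 / (26400 × 53.1) = 0.09726.
CD = 0.0189 + 0.0568 × 0.09726² = 0.01944.
D = q·S·CD = 26400 × 53.1 × 0.01944 = 27250 N

D = 27300 N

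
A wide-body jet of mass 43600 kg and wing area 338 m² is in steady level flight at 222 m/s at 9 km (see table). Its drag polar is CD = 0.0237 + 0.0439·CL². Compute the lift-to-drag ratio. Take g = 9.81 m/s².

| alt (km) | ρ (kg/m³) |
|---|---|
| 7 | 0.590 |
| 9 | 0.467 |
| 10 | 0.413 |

At 9 km, from the table: ρ = 0.467 kg/m³.
Weight W = mg = 43600 × 9.81 = 4.2772×10^5 N; in level flight L = W.
q = ½ρv² = ½ × 0.467 × 222² = 11510 Pa.
CL = 2W/(ρv²S) = 2×4.2772×10^5/(0.467×222²×338) = 0.11.
CD = 0.0237 + 0.0439 × 0.11² = 0.02423.
L/D = CL/CD = 0.11 / 0.02423 = 4.54

L/D = 4.54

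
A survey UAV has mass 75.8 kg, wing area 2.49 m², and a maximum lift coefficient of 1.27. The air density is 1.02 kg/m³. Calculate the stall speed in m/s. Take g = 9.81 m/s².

Weight W = mg = 75.8 × 9.81 = 743.6 N.
V_stall = √(2W/(ρ·S·CL,max)) = √(2 × 743.6 / (1.02 × 2.49 × 1.27))
V_stall = √461.1 = 21.5 m/s

V_stall = 21.5 m/s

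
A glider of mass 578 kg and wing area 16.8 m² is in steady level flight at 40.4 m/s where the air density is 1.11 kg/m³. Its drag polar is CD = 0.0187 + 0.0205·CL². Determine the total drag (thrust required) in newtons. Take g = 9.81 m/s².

In steady level flight, lift balances weight: W = mg = 578 × 9.81 = 5670.2 N.
Dynamic pressure q = 0.5 × 1.11 × 40.4² = 905.8 Pa.
CL = W/(q·S) = 5670.2 / (905.8 × 16.8) = 0.3726.
CD = 0.0187 + 0.0205 × 0.3726² = 0.02155.
D = q·S·CD = 905.8 × 16.8 × 0.02155 = 327.9 N

D = 328 N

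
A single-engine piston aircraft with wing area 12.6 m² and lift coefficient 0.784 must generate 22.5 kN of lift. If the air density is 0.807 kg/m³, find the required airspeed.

L = ½ρv²S·CL ⇒ v = √(2L/(ρ·S·CL))
v = √(2 × 22500 / (0.807 × 12.6 × 0.784)) = √5645 = 75.1 m/s

v = 75.1 m/s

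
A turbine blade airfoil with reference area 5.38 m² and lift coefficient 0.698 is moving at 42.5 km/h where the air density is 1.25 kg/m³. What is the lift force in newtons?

Convert speed: v = 42.5 km/h ÷ 3.6 = 11.81 m/s.
Dynamic pressure q = ½ρv² = ½ × 1.25 × 11.81² = 87.11 Pa.
L = q·S·CL = 87.11 × 5.38 × 0.698 = 327 N

L = 327 N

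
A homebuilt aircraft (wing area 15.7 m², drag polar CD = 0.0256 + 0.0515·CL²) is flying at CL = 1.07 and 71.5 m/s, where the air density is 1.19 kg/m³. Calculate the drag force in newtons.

CD = 0.0256 + 0.0515 × 1.07² = 0.08456
D = ½ρv²S·CD = ½ × 1.19 × 71.5² × 15.7 × 0.08456 = 4040 N

D = 4040 N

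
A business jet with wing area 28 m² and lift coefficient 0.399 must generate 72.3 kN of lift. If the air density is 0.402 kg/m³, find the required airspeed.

L = ½ρv²S·CL ⇒ v = √(2L/(ρ·S·CL))
v = √(2 × 72300 / (0.402 × 28 × 0.399)) = √32200 = 179 m/s

v = 179 m/s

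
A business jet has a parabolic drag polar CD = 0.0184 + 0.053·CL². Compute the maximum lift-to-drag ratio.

For CD = CD0 + K·CL², (L/D)max occurs at CL* = √(CD0/K) and equals 1/(2√(K·CD0)).
(L/D)max = 1/(2√(0.053 × 0.0184)) = 1/(2 × 0.03123) = 16

(L/D)max = 16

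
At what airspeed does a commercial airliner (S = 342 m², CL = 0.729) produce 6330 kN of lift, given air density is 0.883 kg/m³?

v = 240 m/s

L = ½ρv²S·CL ⇒ v = √(2L/(ρ·S·CL))
v = √(2 × 6.33×10^6 / (0.883 × 342 × 0.729)) = √57510 = 240 m/s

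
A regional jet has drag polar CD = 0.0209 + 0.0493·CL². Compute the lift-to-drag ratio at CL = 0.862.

CD = 0.0209 + 0.0493 × 0.862² = 0.05753
L/D = CL/CD = 0.862 / 0.05753 = 15

L/D = 15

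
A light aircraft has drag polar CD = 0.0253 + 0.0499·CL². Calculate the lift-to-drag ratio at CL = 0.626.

L/D = 14

CD = 0.0253 + 0.0499 × 0.626² = 0.04485
L/D = CL/CD = 0.626 / 0.04485 = 14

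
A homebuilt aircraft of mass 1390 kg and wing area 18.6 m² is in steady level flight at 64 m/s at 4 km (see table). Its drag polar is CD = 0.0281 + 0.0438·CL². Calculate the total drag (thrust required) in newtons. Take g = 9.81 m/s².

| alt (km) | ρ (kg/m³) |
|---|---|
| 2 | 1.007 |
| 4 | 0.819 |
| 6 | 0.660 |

D = 1140 N

At 4 km, from the table: ρ = 0.819 kg/m³.
Weight W = mg = 1390 × 9.81 = 13636 N; in level flight L = W.
q = ½ρv² = ½ × 0.819 × 64² = 1677 Pa.
CL = W/(q·S) = 13636 / (1677 × 18.6) = 0.4371.
CD = 0.0281 + 0.0438 × 0.4371² = 0.03647.
D = q·S·CD = 1677 × 18.6 × 0.03647 = 1138 N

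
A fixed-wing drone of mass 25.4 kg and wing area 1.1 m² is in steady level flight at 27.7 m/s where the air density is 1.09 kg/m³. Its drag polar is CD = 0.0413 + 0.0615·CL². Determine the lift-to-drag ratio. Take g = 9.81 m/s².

L/D = 9.13

Weight W = mg = 25.4 × 9.81 = 249.17 N; in level flight L = W.
Dynamic pressure q = 0.5 × 1.09 × 27.7² = 418.2 Pa.
CL = 2W/(ρv²S) = 2×249.17/(1.09×27.7²×1.1) = 0.5417.
CD = 0.0413 + 0.0615 × 0.5417² = 0.05935.
L/D = CL/CD = 0.5417 / 0.05935 = 9.13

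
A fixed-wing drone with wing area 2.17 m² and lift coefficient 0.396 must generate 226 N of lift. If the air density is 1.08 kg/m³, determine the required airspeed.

L = ½ρv²S·CL ⇒ v = √(2L/(ρ·S·CL))
v = √(2 × 226 / (1.08 × 2.17 × 0.396)) = √487 = 22.1 m/s

v = 22.1 m/s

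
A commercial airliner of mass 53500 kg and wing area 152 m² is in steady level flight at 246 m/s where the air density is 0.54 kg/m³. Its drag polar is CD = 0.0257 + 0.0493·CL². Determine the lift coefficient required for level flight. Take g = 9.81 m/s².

Weight W = mg = 53500 × 9.81 = 5.2484×10^5 N; in level flight L = W.
q = ½ρv² = ½ × 0.54 × 246² = 16340 Pa.
CL = 2W/(ρv²S) = 2×5.2484×10^5/(0.54×246²×152) = 0.2113.

CL = 0.211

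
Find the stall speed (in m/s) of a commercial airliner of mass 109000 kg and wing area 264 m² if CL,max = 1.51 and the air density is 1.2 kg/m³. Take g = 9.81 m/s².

V_stall = 66.9 m/s

Weight W = mg = 109000 × 9.81 = 1.069×10^6 N.
From L = ½ρV²S·CL,max = W: V_stall = √(2W/(ρSCL,max)) = √(2·1.069×10^6/(1.2·264·1.51))
V_stall = √4471 = 66.9 m/s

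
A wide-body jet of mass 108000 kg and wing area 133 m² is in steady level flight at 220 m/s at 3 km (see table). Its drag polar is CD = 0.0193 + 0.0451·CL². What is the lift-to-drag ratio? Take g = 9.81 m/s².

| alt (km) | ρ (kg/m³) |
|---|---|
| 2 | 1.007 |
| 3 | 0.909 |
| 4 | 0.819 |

L/D = 14.4

At 3 km, from the table: ρ = 0.909 kg/m³.
Level flight ⇒ L = W = m·g = 108000 × 9.81 = 1.0595×10^6 N.
q = ½ρv² = ½ × 0.909 × 220² = 22000 Pa.
Required CL = L/(qS) = 1.0595×10^6/(22000·133) = 0.3621.
CD = 0.0193 + 0.0451 × 0.3621² = 0.02521.
L/D = CL/CD = 0.3621 / 0.02521 = 14.4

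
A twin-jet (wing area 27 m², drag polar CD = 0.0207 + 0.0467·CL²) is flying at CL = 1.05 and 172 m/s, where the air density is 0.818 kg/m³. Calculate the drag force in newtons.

D = 23600 N

CD = 0.0207 + 0.0467 × 1.05² = 0.07219
D = ½ρv²S·CD = ½ × 0.818 × 172² × 27 × 0.07219 = 23600 N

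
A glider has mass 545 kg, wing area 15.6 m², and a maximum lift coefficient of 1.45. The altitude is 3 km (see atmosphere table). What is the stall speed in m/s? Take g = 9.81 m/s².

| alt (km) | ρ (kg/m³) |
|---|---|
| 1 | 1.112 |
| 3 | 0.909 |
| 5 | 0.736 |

At 3 km, from the table: ρ = 0.909 kg/m³.
Stall occurs when L = W at CL,max. W = mg = 545 × 9.81 = 5346 N.
V_stall = √(2W/(ρ·S·CL,max)) = √(2 × 5346 / (0.909 × 15.6 × 1.45))
V_stall = √520 = 22.8 m/s

V_stall = 22.8 m/s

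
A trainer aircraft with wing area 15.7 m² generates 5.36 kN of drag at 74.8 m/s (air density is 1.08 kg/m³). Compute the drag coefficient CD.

From D = ½ρv²S·CD, rearranging gives CD = 2D/(ρv²S).
CD = 2 × 5360 / (1.08 × 74.8² × 15.7) = 0.113

CD = 0.113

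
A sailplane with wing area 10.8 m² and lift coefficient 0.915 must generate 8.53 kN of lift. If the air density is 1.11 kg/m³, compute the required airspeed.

L = ½ρv²S·CL ⇒ v = √(2L/(ρ·S·CL))
v = √(2 × 8530 / (1.11 × 10.8 × 0.915)) = √1555 = 39.4 m/s

v = 39.4 m/s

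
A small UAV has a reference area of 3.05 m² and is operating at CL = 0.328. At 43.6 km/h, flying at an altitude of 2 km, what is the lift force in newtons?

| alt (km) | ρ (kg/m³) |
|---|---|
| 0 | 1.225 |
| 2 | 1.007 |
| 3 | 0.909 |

At 2 km, from the table: ρ = 1.007 kg/m³.
Convert speed: v = 43.6 km/h ÷ 3.6 = 12.11 m/s.
L = ½ρv²S·CL = ½ × 1.007 × 12.11² × 3.05 × 0.328 = 73.9 N

L = 73.9 N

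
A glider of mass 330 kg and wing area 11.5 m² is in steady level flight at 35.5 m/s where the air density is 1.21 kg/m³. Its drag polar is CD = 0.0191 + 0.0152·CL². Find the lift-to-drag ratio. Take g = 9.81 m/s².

In steady level flight, lift balances weight: W = mg = 330 × 9.81 = 3237.3 N.
Dynamic pressure q = 0.5 × 1.21 × 35.5² = 762.5 Pa.
CL = W/(q·S) = 3237.3 / (762.5 × 11.5) = 0.3692.
CD = 0.0191 + 0.0152 × 0.3692² = 0.02117.
L/D = CL/CD = 0.3692 / 0.02117 = 17.4

L/D = 17.4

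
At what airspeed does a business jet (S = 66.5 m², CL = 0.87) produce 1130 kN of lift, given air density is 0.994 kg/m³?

L = ½ρv²S·CL ⇒ v = √(2L/(ρ·S·CL))
v = √(2 × 1.13×10^6 / (0.994 × 66.5 × 0.87)) = √39300 = 198 m/s

v = 198 m/s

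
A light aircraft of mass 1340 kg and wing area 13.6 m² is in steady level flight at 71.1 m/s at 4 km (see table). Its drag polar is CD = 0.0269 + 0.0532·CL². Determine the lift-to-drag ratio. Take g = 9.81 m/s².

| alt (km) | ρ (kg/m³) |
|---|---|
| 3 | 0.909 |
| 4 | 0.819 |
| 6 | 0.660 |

At 4 km, from the table: ρ = 0.819 kg/m³.
Weight W = mg = 1340 × 9.81 = 13145 N; in level flight L = W.
Dynamic pressure q = 0.5 × 0.819 × 71.1² = 2070 Pa.
Required CL = L/(qS) = 13145/(2070·13.6) = 0.4669.
CD = 0.0269 + 0.0532 × 0.4669² = 0.0385.
L/D = CL/CD = 0.4669 / 0.0385 = 12.1

L/D = 12.1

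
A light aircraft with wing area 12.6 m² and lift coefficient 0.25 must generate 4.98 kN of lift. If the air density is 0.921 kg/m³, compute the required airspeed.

v = 58.6 m/s

L = ½ρv²S·CL ⇒ v = √(2L/(ρ·S·CL))
v = √(2 × 4980 / (0.921 × 12.6 × 0.25)) = √3433 = 58.6 m/s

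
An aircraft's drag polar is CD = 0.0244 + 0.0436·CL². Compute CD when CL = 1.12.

CD = 0.0791

CD = 0.0244 + 0.0436 × 1.12² = 0.0244 + 0.05469 = 0.0791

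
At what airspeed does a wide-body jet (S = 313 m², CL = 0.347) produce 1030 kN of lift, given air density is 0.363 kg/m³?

L = ½ρv²S·CL ⇒ v = √(2L/(ρ·S·CL))
v = √(2 × 1.03×10^6 / (0.363 × 313 × 0.347)) = √52250 = 229 m/s

v = 229 m/s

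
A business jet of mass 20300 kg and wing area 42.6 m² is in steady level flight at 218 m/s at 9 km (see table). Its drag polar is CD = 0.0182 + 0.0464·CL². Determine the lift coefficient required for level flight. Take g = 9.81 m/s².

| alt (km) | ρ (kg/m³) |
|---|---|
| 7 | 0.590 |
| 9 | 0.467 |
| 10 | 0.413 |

CL = 0.421

At 9 km, from the table: ρ = 0.467 kg/m³.
In steady level flight, lift balances weight: W = mg = 20300 × 9.81 = 1.9914×10^5 N.
q = ½ρv² = ½ × 0.467 × 218² = 11100 Pa.
Required CL = L/(qS) = 1.9914×10^5/(11100·42.6) = 0.4213.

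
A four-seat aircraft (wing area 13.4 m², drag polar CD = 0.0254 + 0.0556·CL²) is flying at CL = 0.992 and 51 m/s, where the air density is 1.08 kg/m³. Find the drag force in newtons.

D = 1510 N

CD = 0.0254 + 0.0556 × 0.992² = 0.08011
D = ½ρv²S·CD = ½ × 1.08 × 51² × 13.4 × 0.08011 = 1510 N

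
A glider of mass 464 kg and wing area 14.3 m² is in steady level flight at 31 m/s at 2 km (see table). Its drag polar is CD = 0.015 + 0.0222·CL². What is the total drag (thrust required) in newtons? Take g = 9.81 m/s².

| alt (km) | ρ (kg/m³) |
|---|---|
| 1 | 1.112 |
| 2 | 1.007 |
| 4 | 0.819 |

At 2 km, from the table: ρ = 1.007 kg/m³.
In steady level flight, lift balances weight: W = mg = 464 × 9.81 = 4551.8 N.
Dynamic pressure q = 0.5 × 1.007 × 31² = 483.9 Pa.
CL = 2W/(ρv²S) = 2×4551.8/(1.007×31²×14.3) = 0.6579.
CD = 0.015 + 0.0222 × 0.6579² = 0.02461.
D = q·S·CD = 483.9 × 14.3 × 0.02461 = 170.3 N

D = 170 N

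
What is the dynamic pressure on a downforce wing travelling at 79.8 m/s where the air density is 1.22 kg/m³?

q = 3880 Pa

q = ½ρv² = ½ × 1.22 × 79.8² = 3880 Pa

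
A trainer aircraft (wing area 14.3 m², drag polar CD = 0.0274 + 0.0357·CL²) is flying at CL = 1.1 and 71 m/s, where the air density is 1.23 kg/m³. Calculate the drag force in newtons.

CD = 0.0274 + 0.0357 × 1.1² = 0.0706
D = ½ρv²S·CD = ½ × 1.23 × 71² × 14.3 × 0.0706 = 3130 N

D = 3130 N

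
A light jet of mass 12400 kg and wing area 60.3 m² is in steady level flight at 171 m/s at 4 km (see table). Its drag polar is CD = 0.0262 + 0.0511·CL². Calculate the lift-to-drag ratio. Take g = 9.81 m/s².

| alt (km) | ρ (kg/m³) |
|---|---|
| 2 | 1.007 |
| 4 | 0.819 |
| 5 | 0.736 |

At 4 km, from the table: ρ = 0.819 kg/m³.
Level flight ⇒ L = W = m·g = 12400 × 9.81 = 1.2164×10^5 N.
Dynamic pressure q = 0.5 × 0.819 × 171² = 11970 Pa.
CL = 2W/(ρv²S) = 2×1.2164×10^5/(0.819×171²×60.3) = 0.1685.
CD = 0.0262 + 0.0511 × 0.1685² = 0.02765.
L/D = CL/CD = 0.1685 / 0.02765 = 6.09

L/D = 6.09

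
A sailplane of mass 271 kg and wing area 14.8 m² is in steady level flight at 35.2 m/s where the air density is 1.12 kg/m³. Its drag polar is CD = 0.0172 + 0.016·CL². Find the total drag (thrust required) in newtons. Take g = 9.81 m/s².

D = 188 N

Level flight ⇒ L = W = m·g = 271 × 9.81 = 2658.5 N.
Dynamic pressure q = 0.5 × 1.12 × 35.2² = 693.9 Pa.
Required CL = L/(qS) = 2658.5/(693.9·14.8) = 0.2589.
CD = 0.0172 + 0.016 × 0.2589² = 0.01827.
D = q·S·CD = 693.9 × 14.8 × 0.01827 = 187.6 N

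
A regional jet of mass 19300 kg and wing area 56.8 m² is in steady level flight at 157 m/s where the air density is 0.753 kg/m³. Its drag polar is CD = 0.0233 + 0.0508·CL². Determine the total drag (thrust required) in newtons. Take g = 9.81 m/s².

D = 15700 N

Level flight ⇒ L = W = m·g = 19300 × 9.81 = 1.8933×10^5 N.
q = ½ρv² = ½ × 0.753 × 157² = 9280 Pa.
Required CL = L/(qS) = 1.8933×10^5/(9280·56.8) = 0.3592.
CD = 0.0233 + 0.0508 × 0.3592² = 0.02985.
D = q·S·CD = 9280 × 56.8 × 0.02985 = 15740 N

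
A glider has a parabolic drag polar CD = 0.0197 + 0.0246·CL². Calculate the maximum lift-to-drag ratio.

(L/D)max = 22.7

For CD = CD0 + K·CL², (L/D)max occurs at CL* = √(CD0/K) and equals 1/(2√(K·CD0)).
(L/D)max = 1/(2√(0.0246 × 0.0197)) = 1/(2 × 0.02201) = 22.7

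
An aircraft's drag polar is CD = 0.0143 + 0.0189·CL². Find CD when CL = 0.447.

CD = 0.0143 + 0.0189 × 0.447² = 0.0143 + 0.003776 = 0.0181

CD = 0.0181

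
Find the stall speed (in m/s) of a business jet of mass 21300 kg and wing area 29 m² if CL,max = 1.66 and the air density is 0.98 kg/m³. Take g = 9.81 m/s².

V_stall = 94.1 m/s

Stall occurs when L = W at CL,max. W = mg = 21300 × 9.81 = 2.09×10^5 N.
V_stall = √(2W/(ρ·S·CL,max)) = √(2 × 2.09×10^5 / (0.98 × 29 × 1.66))
V_stall = √8858 = 94.1 m/s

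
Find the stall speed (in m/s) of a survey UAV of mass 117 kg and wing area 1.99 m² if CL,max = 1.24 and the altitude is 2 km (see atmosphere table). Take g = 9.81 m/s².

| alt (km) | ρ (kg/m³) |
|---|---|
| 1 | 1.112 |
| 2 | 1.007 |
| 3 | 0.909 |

V_stall = 30.4 m/s

At 2 km, from the table: ρ = 1.007 kg/m³.
Stall occurs when L = W at CL,max. W = mg = 117 × 9.81 = 1148 N.
V_stall = √(2W/(ρ·S·CL,max)) = √(2 × 1148 / (1.007 × 1.99 × 1.24))
V_stall = √923.8 = 30.4 m/s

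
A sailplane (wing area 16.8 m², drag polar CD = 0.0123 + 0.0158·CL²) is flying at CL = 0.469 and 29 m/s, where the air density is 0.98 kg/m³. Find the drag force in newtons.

D = 109 N

CD = 0.0123 + 0.0158 × 0.469² = 0.01578
D = ½ρv²S·CD = ½ × 0.98 × 29² × 16.8 × 0.01578 = 109 N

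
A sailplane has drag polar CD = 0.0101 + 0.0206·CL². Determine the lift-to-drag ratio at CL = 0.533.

L/D = 33.4

CD = 0.0101 + 0.0206 × 0.533² = 0.01595
L/D = CL/CD = 0.533 / 0.01595 = 33.4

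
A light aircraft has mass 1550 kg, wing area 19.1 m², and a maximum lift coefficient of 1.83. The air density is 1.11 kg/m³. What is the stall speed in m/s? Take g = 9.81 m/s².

Stall occurs when L = W at CL,max. W = mg = 1550 × 9.81 = 15210 N.
V_stall = √(2W/(ρ·S·CL,max)) = √(2 × 15210 / (1.11 × 19.1 × 1.83))
V_stall = √783.8 = 28 m/s

V_stall = 28 m/s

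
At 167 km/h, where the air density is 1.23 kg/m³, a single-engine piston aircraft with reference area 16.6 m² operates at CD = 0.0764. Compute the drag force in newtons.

Convert speed: v = 167 km/h ÷ 3.6 = 46.39 m/s.
Dynamic pressure q = ½ρv² = ½ × 1.23 × 46.39² = 1323 Pa.
D = q·S·CD = 1323 × 16.6 × 0.0764 = 1680 N

D = 1680 N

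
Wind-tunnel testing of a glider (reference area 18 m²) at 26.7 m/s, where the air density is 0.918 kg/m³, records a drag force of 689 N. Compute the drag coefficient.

CD = 0.117

From D = ½ρv²S·CD, rearranging gives CD = 2D/(ρv²S).
CD = 2 × 689 / (0.918 × 26.7² × 18) = 0.117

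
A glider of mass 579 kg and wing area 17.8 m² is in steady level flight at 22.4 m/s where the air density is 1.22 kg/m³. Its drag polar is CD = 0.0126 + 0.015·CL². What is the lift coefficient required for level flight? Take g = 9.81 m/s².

In steady level flight, lift balances weight: W = mg = 579 × 9.81 = 5680 N.
q = ½ρv² = ½ × 1.22 × 22.4² = 306.1 Pa.
CL = W/(q·S) = 5680 / (306.1 × 17.8) = 1.043.

CL = 1.04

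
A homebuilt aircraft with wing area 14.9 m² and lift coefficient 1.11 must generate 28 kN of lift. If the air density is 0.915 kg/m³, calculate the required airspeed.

L = ½ρv²S·CL ⇒ v = √(2L/(ρ·S·CL))
v = √(2 × 28000 / (0.915 × 14.9 × 1.11)) = √3700 = 60.8 m/s

v = 60.8 m/s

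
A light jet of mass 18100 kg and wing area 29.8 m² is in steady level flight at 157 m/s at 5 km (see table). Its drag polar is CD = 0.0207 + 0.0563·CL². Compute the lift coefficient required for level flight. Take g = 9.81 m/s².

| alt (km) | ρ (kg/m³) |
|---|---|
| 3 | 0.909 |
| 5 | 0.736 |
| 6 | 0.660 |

CL = 0.657

At 5 km, from the table: ρ = 0.736 kg/m³.
Weight W = mg = 18100 × 9.81 = 1.7756×10^5 N; in level flight L = W.
q = ½ρv² = ½ × 0.736 × 157² = 9071 Pa.
Required CL = L/(qS) = 1.7756×10^5/(9071·29.8) = 0.6569.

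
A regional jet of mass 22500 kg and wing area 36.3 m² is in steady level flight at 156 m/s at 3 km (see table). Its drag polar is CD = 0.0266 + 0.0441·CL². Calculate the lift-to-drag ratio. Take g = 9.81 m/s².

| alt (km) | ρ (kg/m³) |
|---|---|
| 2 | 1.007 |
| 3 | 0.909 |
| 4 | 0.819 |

At 3 km, from the table: ρ = 0.909 kg/m³.
Level flight ⇒ L = W = m·g = 22500 × 9.81 = 2.2072×10^5 N.
Dynamic pressure q = 0.5 × 0.909 × 156² = 11060 Pa.
CL = 2W/(ρv²S) = 2×2.2072×10^5/(0.909×156²×36.3) = 0.5497.
CD = 0.0266 + 0.0441 × 0.5497² = 0.03993.
L/D = CL/CD = 0.5497 / 0.03993 = 13.8

L/D = 13.8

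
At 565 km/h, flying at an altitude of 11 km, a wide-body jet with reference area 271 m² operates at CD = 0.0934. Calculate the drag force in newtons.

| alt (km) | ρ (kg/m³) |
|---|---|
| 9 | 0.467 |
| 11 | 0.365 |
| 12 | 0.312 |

At 11 km, from the table: ρ = 0.365 kg/m³.
Convert speed: v = 565 km/h ÷ 3.6 = 156.9 m/s.
D = ½ρv²S·CD = ½ × 0.365 × 156.9² × 271 × 0.0934 = 1.14×10^5 N ≈ 114 kN

D = 1.14×10^5 N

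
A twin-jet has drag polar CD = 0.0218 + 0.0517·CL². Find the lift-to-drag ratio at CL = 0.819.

L/D = 14.5

CD = 0.0218 + 0.0517 × 0.819² = 0.05648
L/D = CL/CD = 0.819 / 0.05648 = 14.5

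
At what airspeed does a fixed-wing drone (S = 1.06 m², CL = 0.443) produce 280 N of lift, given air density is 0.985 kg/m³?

L = ½ρv²S·CL ⇒ v = √(2L/(ρ·S·CL))
v = √(2 × 280 / (0.985 × 1.06 × 0.443)) = √1211 = 34.8 m/s

v = 34.8 m/s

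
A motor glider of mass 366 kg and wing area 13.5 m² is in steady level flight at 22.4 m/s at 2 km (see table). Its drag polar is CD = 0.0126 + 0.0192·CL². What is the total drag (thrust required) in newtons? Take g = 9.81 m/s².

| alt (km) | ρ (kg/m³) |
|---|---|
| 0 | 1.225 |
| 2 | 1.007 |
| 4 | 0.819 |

At 2 km, from the table: ρ = 1.007 kg/m³.
Level flight ⇒ L = W = m·g = 366 × 9.81 = 3590.5 N.
Dynamic pressure q = 0.5 × 1.007 × 22.4² = 252.6 Pa.
Required CL = L/(qS) = 3590.5/(252.6·13.5) = 1.053.
CD = 0.0126 + 0.0192 × 1.053² = 0.03388.
D = q·S·CD = 252.6 × 13.5 × 0.03388 = 115.5 N

D = 116 N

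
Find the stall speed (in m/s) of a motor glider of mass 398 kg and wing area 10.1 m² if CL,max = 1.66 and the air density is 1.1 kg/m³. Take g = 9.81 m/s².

V_stall = 20.6 m/s

Stall occurs when L = W at CL,max. W = mg = 398 × 9.81 = 3904 N.
V_stall = √(2W/(ρ·S·CL,max)) = √(2 × 3904 / (1.1 × 10.1 × 1.66))
V_stall = √423.4 = 20.6 m/s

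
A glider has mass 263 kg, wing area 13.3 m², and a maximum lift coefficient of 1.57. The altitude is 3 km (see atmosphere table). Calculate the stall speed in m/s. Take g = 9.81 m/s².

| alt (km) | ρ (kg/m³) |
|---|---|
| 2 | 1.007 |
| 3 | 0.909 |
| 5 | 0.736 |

V_stall = 16.5 m/s

At 3 km, from the table: ρ = 0.909 kg/m³.
Stall occurs when L = W at CL,max. W = mg = 263 × 9.81 = 2580 N.
From L = ½ρV²S·CL,max = W: V_stall = √(2W/(ρSCL,max)) = √(2·2580/(0.909·13.3·1.57))
V_stall = √271.9 = 16.5 m/s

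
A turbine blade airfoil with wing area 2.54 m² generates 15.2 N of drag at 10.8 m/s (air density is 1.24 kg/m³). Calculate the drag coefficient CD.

From D = ½ρv²S·CD, rearranging gives CD = 2D/(ρv²S).
CD = 2 × 15.2 / (1.24 × 10.8² × 2.54) = 0.0828

CD = 0.0828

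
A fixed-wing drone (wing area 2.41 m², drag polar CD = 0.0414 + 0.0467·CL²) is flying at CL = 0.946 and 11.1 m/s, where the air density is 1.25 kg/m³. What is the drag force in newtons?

CD = 0.0414 + 0.0467 × 0.946² = 0.08319
D = ½ρv²S·CD = ½ × 1.25 × 11.1² × 2.41 × 0.08319 = 15.4 N

D = 15.4 N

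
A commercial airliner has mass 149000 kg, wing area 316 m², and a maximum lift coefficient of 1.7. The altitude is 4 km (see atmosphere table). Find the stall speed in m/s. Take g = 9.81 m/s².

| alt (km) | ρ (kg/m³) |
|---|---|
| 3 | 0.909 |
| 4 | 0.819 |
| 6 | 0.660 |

At 4 km, from the table: ρ = 0.819 kg/m³.
Stall occurs when L = W at CL,max. W = mg = 149000 × 9.81 = 1.462×10^6 N.
From L = ½ρV²S·CL,max = W: V_stall = √(2W/(ρSCL,max)) = √(2·1.462×10^6/(0.819·316·1.7))
V_stall = √6645 = 81.5 m/s

V_stall = 81.5 m/s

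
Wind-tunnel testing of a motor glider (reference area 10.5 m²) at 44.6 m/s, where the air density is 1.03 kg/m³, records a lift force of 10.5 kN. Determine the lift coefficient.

CL = 0.976

From L = ½ρv²S·CL, rearranging gives CL = 2L/(ρv²S).
CL = 2 × 10500 / (1.03 × 44.6² × 10.5) = 0.976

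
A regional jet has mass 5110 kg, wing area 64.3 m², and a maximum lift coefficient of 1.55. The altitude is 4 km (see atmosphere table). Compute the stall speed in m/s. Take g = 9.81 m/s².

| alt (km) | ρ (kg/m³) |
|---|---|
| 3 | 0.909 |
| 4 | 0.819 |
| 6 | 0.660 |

V_stall = 35 m/s

At 4 km, from the table: ρ = 0.819 kg/m³.
Stall occurs when L = W at CL,max. W = mg = 5110 × 9.81 = 50130 N.
V_stall = √(2W/(ρ·S·CL,max)) = √(2 × 50130 / (0.819 × 64.3 × 1.55))
V_stall = √1228 = 35 m/s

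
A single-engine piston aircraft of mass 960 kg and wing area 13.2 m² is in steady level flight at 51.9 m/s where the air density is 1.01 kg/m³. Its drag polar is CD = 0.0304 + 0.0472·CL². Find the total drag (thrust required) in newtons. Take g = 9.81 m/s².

In steady level flight, lift balances weight: W = mg = 960 × 9.81 = 9417.6 N.
Dynamic pressure q = 0.5 × 1.01 × 51.9² = 1360 Pa.
Required CL = L/(qS) = 9417.6/(1360·13.2) = 0.5245.
CD = 0.0304 + 0.0472 × 0.5245² = 0.04338.
D = q·S·CD = 1360 × 13.2 × 0.04338 = 779 N

D = 779 N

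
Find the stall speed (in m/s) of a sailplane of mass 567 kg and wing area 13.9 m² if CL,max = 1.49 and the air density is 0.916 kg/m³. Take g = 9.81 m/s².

Stall occurs when L = W at CL,max. W = mg = 567 × 9.81 = 5562 N.
From L = ½ρV²S·CL,max = W: V_stall = √(2W/(ρSCL,max)) = √(2·5562/(0.916·13.9·1.49))
V_stall = √586.4 = 24.2 m/s

V_stall = 24.2 m/s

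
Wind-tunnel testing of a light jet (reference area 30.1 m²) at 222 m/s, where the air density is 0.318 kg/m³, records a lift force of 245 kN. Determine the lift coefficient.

From L = ½ρv²S·CL, rearranging gives CL = 2L/(ρv²S).
CL = 2 × 2.45×10^5 / (0.318 × 222² × 30.1) = 1.04

CL = 1.04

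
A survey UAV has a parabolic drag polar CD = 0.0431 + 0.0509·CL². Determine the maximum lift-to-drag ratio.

For CD = CD0 + K·CL², (L/D)max occurs at CL* = √(CD0/K) and equals 1/(2√(K·CD0)).
(L/D)max = 1/(2√(0.0509 × 0.0431)) = 1/(2 × 0.04684) = 10.7

(L/D)max = 10.7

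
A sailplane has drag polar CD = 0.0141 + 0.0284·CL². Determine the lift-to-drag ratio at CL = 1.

L/D = 23.5

CD = 0.0141 + 0.0284 × 1² = 0.0425
L/D = CL/CD = 1 / 0.0425 = 23.5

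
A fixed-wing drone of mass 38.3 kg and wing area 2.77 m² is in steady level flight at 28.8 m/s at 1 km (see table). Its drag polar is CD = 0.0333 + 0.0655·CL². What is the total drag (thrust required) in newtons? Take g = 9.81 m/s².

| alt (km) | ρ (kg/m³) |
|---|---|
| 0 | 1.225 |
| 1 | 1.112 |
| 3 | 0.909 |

At 1 km, from the table: ρ = 1.112 kg/m³.
In steady level flight, lift balances weight: W = mg = 38.3 × 9.81 = 375.72 N.
Dynamic pressure q = 0.5 × 1.112 × 28.8² = 461.2 Pa.
CL = W/(q·S) = 375.72 / (461.2 × 2.77) = 0.2941.
CD = 0.0333 + 0.0655 × 0.2941² = 0.03897.
D = q·S·CD = 461.2 × 2.77 × 0.03897 = 49.78 N

D = 49.8 N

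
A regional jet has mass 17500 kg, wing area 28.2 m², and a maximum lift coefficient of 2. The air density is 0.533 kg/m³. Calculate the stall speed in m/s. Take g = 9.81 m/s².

V_stall = 107 m/s

At stall, lift equals weight: L = W = m·g = 17500 × 9.81 = 1.717×10^5 N.
From L = ½ρV²S·CL,max = W: V_stall = √(2W/(ρSCL,max)) = √(2·1.717×10^5/(0.533·28.2·2))
V_stall = √11420 = 107 m/s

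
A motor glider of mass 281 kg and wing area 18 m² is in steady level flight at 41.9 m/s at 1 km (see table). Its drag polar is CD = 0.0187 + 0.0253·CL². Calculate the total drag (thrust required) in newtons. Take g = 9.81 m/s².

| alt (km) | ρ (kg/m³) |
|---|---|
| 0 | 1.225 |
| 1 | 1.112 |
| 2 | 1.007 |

D = 340 N

At 1 km, from the table: ρ = 1.112 kg/m³.
Level flight ⇒ L = W = m·g = 281 × 9.81 = 2756.6 N.
Dynamic pressure q = 0.5 × 1.112 × 41.9² = 976.1 Pa.
Required CL = L/(qS) = 2756.6/(976.1·18) = 0.1569.
CD = 0.0187 + 0.0253 × 0.1569² = 0.01932.
D = q·S·CD = 976.1 × 18 × 0.01932 = 339.5 N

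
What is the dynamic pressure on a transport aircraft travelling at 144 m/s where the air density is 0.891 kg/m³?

q = ½ρv² = ½ × 0.891 × 144² = 9240 Pa

q = 9240 Pa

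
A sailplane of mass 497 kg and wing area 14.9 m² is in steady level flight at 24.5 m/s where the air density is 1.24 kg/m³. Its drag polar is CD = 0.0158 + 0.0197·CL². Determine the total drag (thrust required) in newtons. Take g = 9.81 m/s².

Weight W = mg = 497 × 9.81 = 4875.6 N; in level flight L = W.
Dynamic pressure q = 0.5 × 1.24 × 24.5² = 372.2 Pa.
CL = 2W/(ρv²S) = 2×4875.6/(1.24×24.5²×14.9) = 0.8793.
CD = 0.0158 + 0.0197 × 0.8793² = 0.03103.
D = q·S·CD = 372.2 × 14.9 × 0.03103 = 172.1 N

D = 172 N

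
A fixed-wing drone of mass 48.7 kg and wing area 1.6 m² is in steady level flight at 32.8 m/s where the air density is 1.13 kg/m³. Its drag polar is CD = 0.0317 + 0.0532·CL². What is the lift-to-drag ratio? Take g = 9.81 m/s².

L/D = 11

Weight W = mg = 48.7 × 9.81 = 477.75 N; in level flight L = W.
Dynamic pressure q = 0.5 × 1.13 × 32.8² = 607.8 Pa.
CL = 2W/(ρv²S) = 2×477.75/(1.13×32.8²×1.6) = 0.4912.
CD = 0.0317 + 0.0532 × 0.4912² = 0.04454.
L/D = CL/CD = 0.4912 / 0.04454 = 11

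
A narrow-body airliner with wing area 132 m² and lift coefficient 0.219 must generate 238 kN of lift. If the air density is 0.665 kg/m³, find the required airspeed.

L = ½ρv²S·CL ⇒ v = √(2L/(ρ·S·CL))
v = √(2 × 2.38×10^5 / (0.665 × 132 × 0.219)) = √24760 = 157 m/s

v = 157 m/s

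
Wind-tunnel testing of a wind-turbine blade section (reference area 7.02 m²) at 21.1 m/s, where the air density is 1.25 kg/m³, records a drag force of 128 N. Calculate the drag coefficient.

CD = 0.0655

From D = ½ρv²S·CD, rearranging gives CD = 2D/(ρv²S).
CD = 2 × 128 / (1.25 × 21.1² × 7.02) = 0.0655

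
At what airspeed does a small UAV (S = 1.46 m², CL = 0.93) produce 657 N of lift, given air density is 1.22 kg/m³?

L = ½ρv²S·CL ⇒ v = √(2L/(ρ·S·CL))
v = √(2 × 657 / (1.22 × 1.46 × 0.93)) = √793.2 = 28.2 m/s

v = 28.2 m/s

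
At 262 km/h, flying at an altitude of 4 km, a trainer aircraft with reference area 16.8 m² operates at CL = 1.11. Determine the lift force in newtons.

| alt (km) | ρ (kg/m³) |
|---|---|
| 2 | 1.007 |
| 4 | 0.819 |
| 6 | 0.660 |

At 4 km, from the table: ρ = 0.819 kg/m³.
Convert speed: v = 262 km/h ÷ 3.6 = 72.78 m/s.
Dynamic pressure q = ½ρv² = ½ × 0.819 × 72.78² = 2169 Pa.
L = q·S·CL = 2169 × 16.8 × 1.11 = 40400 N ≈ 40.4 kN

L = 40400 N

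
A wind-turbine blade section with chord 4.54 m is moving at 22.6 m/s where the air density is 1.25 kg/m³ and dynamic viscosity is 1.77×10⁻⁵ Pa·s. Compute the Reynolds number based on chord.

Re = ρ·v·c/μ = 1.25 × 22.6 × 4.54 / (1.77×10⁻⁵) = 7.25×10^6

Re = 7.25×10^6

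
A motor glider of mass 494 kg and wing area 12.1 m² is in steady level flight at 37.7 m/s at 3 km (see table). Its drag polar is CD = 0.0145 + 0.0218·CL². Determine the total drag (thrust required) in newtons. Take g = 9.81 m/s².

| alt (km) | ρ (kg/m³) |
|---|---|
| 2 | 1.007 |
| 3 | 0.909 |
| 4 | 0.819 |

At 3 km, from the table: ρ = 0.909 kg/m³.
In steady level flight, lift balances weight: W = mg = 494 × 9.81 = 4846.1 N.
Dynamic pressure q = 0.5 × 0.909 × 37.7² = 646 Pa.
CL = W/(q·S) = 4846.1 / (646 × 12.1) = 0.62.
CD = 0.0145 + 0.0218 × 0.62² = 0.02288.
D = q·S·CD = 646 × 12.1 × 0.02288 = 178.8 N

D = 179 N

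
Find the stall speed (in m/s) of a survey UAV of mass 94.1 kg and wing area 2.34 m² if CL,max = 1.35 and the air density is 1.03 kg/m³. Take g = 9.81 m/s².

V_stall = 23.8 m/s

At stall, lift equals weight: L = W = m·g = 94.1 × 9.81 = 923.1 N.
V_stall = √(2W/(ρ·S·CL,max)) = √(2 × 923.1 / (1.03 × 2.34 × 1.35))
V_stall = √567.4 = 23.8 m/s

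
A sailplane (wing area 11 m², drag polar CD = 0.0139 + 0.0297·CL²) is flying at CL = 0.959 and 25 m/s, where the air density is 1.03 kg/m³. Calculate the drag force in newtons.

D = 146 N

CD = 0.0139 + 0.0297 × 0.959² = 0.04121
D = ½ρv²S·CD = ½ × 1.03 × 25² × 11 × 0.04121 = 146 N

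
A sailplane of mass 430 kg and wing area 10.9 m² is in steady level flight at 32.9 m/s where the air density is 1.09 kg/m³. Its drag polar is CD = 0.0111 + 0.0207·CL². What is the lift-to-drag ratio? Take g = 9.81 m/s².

In steady level flight, lift balances weight: W = mg = 430 × 9.81 = 4218.3 N.
q = ½ρv² = ½ × 1.09 × 32.9² = 589.9 Pa.
CL = W/(q·S) = 4218.3 / (589.9 × 10.9) = 0.656.
CD = 0.0111 + 0.0207 × 0.656² = 0.02001.
L/D = CL/CD = 0.656 / 0.02001 = 32.8

L/D = 32.8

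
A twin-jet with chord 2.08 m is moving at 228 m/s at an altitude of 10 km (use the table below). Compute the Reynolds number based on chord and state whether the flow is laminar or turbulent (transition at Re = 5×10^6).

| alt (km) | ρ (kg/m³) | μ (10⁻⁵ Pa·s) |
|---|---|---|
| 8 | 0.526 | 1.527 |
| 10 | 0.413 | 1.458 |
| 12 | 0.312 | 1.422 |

At 10 km, from the table: ρ = 0.413 kg/m³, μ = 1.458×10⁻⁵ Pa·s.
Re = ρ·v·c/μ = 0.413 × 228 × 2.08 / (1.458×10⁻⁵) = 1.34×10^7
Since 1.34×10^7 > 5×10^6, the flow is turbulent.

Re = 1.34×10^7 (turbulent)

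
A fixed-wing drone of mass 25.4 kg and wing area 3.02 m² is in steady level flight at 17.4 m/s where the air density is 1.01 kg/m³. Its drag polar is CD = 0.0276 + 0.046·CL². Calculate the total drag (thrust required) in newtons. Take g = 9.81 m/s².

D = 18.9 N

In steady level flight, lift balances weight: W = mg = 25.4 × 9.81 = 249.17 N.
Dynamic pressure q = 0.5 × 1.01 × 17.4² = 152.9 Pa.
CL = 2W/(ρv²S) = 2×249.17/(1.01×17.4²×3.02) = 0.5396.
CD = 0.0276 + 0.046 × 0.5396² = 0.041.
D = q·S·CD = 152.9 × 3.02 × 0.041 = 18.93 N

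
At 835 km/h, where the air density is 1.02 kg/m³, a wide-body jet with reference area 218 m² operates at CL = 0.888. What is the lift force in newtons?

Convert speed: v = 835 km/h ÷ 3.6 = 231.9 m/s.
L = ½ρv²S·CL = ½ × 1.02 × 231.9² × 218 × 0.888 = 5.31×10^6 N ≈ 5310 kN

L = 5.31×10^6 N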